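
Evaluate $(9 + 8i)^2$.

(a + bi)^2 = a^2 - b^2 + 2abi
= 9^2 - 8^2 + 2*9*8i
= 17 + 144i


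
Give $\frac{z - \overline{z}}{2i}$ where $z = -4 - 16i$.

z - conjugate(z) = 2bi
(z - conjugate(z))/(2i) = 2bi/(2i) = b = -16


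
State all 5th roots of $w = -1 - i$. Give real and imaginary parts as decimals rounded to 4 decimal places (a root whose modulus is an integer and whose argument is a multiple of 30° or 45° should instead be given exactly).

|w| = sqrt(2) ≈ 1.414214, arg(w) = 225°
Root modulus = sqrt(2)^(1/5) ≈ 1.071773
Root arguments: θ_k = (225° + 360°k)/5 for k = 0, 1, ..., 4
Compute each root as (root modulus)(cos θ_k + i sin θ_k) using full-precision intermediates, then round to 4 decimal places.
Roots: 0.7579 + 0.7579i, -0.4866 + 0.9550i, -1.0586 - 0.1677i, -0.1677 - 1.0586i, 0.9550 - 0.4866i


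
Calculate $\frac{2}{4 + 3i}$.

Multiply numerator and denominator by conjugate (4 - 3i):
= (2)(4 - 3i) / (4^2 + 3^2)
= (8 - 6i) / 25
= 8/25 - (6/25)i


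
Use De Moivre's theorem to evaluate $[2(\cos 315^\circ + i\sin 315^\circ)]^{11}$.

By De Moivre: z^n = r^n(cos(nθ) + i sin(nθ))
= 2^11(cos(11*315°) + i sin(11*315°))
= 2048(cos 225° + i sin 225°)
= -1024*sqrt(2) - 1024*sqrt(2)i


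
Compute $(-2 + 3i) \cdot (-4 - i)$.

(a1*a2 - b1*b2) + (a1*b2 + b1*a2)i
= (8 - (-3)) + (2 + (-12))i
= 11 - 10i


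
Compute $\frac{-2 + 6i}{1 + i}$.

Multiply numerator and denominator by conjugate (1 - i):
= (-2 + 6i)(1 - i) / (1^2 + 1^2)
= (4 + 8i) / 2
= 2 + 4i


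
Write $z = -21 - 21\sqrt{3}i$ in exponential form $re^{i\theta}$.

r = |z| = sqrt((-21)^2 + (-21*sqrt(3))^2) = sqrt(441 + 1323) = sqrt(1764) = 42
θ = arctan(b/a) = arctan(-36.3731/-21) (quadrant-adjusted) = -120° = -2π/3
z = 42e^(-i*2π/3)


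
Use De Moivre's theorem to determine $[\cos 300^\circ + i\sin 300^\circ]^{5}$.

By De Moivre: z^n = r^n(cos(nθ) + i sin(nθ))
= 1^5(cos(5*300°) + i sin(5*300°))
= 1(cos 60° + i sin 60°)
= 1/2 + (sqrt(3)/2)i


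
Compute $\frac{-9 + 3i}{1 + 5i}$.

Multiply numerator and denominator by conjugate (1 - 5i):
= (-9 + 3i)(1 - 5i) / (1^2 + 5^2)
= (6 + 48i) / 26
Divide through by 2: (3 + 24i) / 13
= 3/13 + (24/13)i


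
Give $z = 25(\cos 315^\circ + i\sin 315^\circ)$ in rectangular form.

a = r cos θ = 25 * sqrt(2)/2 = 25*sqrt(2)/2
b = r sin θ = 25 * -sqrt(2)/2 = -25*sqrt(2)/2
z = 25*sqrt(2)/2 - (25*sqrt(2)/2)i


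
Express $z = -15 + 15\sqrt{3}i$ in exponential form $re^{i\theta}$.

r = |z| = sqrt((-15)^2 + (15*sqrt(3))^2) = sqrt(225 + 675) = sqrt(900) = 30
θ = arctan(b/a) = arctan(25.9808/-15) (quadrant-adjusted) = 120° = 2π/3
z = 30e^(i*2π/3)


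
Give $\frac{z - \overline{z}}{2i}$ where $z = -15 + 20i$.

z - conjugate(z) = 2bi
(z - conjugate(z))/(2i) = 2bi/(2i) = b = 20


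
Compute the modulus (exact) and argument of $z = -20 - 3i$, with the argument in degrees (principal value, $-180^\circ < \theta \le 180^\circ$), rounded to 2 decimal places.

|z| = sqrt((-20)^2 + (-3)^2) = sqrt(409)
arg(z) = arctan(b/a) = arctan(-3/-20) (quadrant-adjusted) = -171.47°


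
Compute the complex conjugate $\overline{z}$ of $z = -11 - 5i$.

If z = a + bi, then conjugate(z) = a - bi
conjugate(-11 - 5i) = -11 + 5i


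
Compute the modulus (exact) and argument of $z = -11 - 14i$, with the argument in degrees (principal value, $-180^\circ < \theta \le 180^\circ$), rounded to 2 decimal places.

|z| = sqrt((-11)^2 + (-14)^2) = sqrt(317)
arg(z) = arctan(b/a) = arctan(-14/-11) (quadrant-adjusted) = -128.16°


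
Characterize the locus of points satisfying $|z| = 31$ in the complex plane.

|z| = 31 means sqrt(x^2 + y^2) = 31
This is a circle of radius 31 centered at the origin


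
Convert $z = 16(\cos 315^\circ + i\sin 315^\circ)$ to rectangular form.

a = r cos θ = 16 * sqrt(2)/2 = 8*sqrt(2)
b = r sin θ = 16 * -sqrt(2)/2 = -8*sqrt(2)
z = 8*sqrt(2) - 8*sqrt(2)i


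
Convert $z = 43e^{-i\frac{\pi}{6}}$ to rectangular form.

a = r cos θ = 43 * sqrt(3)/2 = 43*sqrt(3)/2
b = r sin θ = 43 * -1/2 = -43/2
z = 43*sqrt(3)/2 - (43/2)i


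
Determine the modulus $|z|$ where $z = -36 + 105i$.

|z| = sqrt(a^2 + b^2) = sqrt((-36)^2 + 105^2) = sqrt(12321) = 111


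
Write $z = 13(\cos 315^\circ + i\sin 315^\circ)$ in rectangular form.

a = r cos θ = 13 * sqrt(2)/2 = 13*sqrt(2)/2
b = r sin θ = 13 * -sqrt(2)/2 = -13*sqrt(2)/2
z = 13*sqrt(2)/2 - (13*sqrt(2)/2)i


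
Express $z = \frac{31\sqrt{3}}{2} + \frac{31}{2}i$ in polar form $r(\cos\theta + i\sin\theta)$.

r = |z| = sqrt(a^2 + b^2) = sqrt((31*sqrt(3)/2)^2 + (31/2)^2) = sqrt(2883/4 + 961/4) = sqrt(961) = 31
θ = arctan(b/a) = arctan(15.5/26.8468) (quadrant-adjusted) = 30°
z = 31(cos 30° + i sin 30°)


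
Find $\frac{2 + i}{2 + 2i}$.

Multiply numerator and denominator by conjugate (2 - 2i):
= (2 + i)(2 - 2i) / (2^2 + 2^2)
= (6 - 2i) / 8
Divide through by 2: (3 - i) / 4
= 3/4 - (1/4)i


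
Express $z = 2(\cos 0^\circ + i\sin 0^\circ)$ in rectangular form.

a = r cos θ = 2 * 1 = 2
b = r sin θ = 2 * 0 = 0
z = 2


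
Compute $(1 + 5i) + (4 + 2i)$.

(1 + 4) + (5 + 2)i = 5 + 7i


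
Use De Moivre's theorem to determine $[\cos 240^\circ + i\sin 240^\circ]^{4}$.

By De Moivre: z^n = r^n(cos(nθ) + i sin(nθ))
= 1^4(cos(4*240°) + i sin(4*240°))
= 1(cos 240° + i sin 240°)
= -1/2 - (sqrt(3)/2)i


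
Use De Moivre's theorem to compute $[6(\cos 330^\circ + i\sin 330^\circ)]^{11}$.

By De Moivre: z^n = r^n(cos(nθ) + i sin(nθ))
= 6^11(cos(11*330°) + i sin(11*330°))
= 362797056(cos 30° + i sin 30°)
= 181398528*sqrt(3) + 181398528i


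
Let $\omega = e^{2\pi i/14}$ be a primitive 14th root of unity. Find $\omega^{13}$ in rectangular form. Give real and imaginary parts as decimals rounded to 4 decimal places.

ω^13 = e^(2πi·13/14) = e^(i·13π/7)
= cos(13π/7) + i sin(13π/7)
= 0.9010 - 0.4339i


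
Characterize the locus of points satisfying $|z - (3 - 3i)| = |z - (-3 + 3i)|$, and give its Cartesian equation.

|z - z1| = |z - z2| means z is equidistant from z1 and z2,
i.e. the perpendicular bisector of the segment from (3, -3) to (-3, 3) (midpoint (0, 0)).
With z = x + yi, square both sides:
(x - 3)^2 + (y - (-3))^2 = (x - (-3))^2 + (y - 3)^2
The x^2 and y^2 terms cancel: -12x + 12y = 18 - 18 = 0
Simplify: x - y = 0
Locus: Perpendicular bisector of the segment from (3, -3) to (-3, 3): the line x - y = 0


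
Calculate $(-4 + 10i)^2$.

(a + bi)^2 = a^2 - b^2 + 2abi
= (-4)^2 - 10^2 + 2*(-4)*10i
= -84 - 80i


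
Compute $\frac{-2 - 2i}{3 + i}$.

Multiply numerator and denominator by conjugate (3 - i):
= (-2 - 2i)(3 - i) / (3^2 + 1^2)
= (-8 - 4i) / 10
Divide through by 2: (-4 - 2i) / 5
= -4/5 - (2/5)i


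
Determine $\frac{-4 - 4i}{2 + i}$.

Multiply numerator and denominator by conjugate (2 - i):
= (-4 - 4i)(2 - i) / (2^2 + 1^2)
= (-12 - 4i) / 5
= -12/5 - (4/5)i


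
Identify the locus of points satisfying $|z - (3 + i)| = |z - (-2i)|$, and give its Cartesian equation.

|z - z1| = |z - z2| means z is equidistant from z1 and z2,
i.e. the perpendicular bisector of the segment from (3, 1) to (0, -2) (midpoint (3/2, -1/2)).
With z = x + yi, square both sides:
(x - 3)^2 + (y - 1)^2 = (x - 0)^2 + (y - (-2))^2
The x^2 and y^2 terms cancel: -6x + (-6)y = 4 - 10 = -6
Simplify: x + y = 1
Locus: Perpendicular bisector of the segment from (3, 1) to (0, -2): the line x + y = 1


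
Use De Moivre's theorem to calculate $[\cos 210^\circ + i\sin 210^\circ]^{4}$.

By De Moivre: z^n = r^n(cos(nθ) + i sin(nθ))
= 1^4(cos(4*210°) + i sin(4*210°))
= 1(cos 120° + i sin 120°)
= -1/2 + (sqrt(3)/2)i


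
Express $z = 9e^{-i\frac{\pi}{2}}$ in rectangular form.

a = r cos θ = 9 * 0 = 0
b = r sin θ = 9 * -1 = -9
z = -9i


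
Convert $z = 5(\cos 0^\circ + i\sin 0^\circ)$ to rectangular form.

a = r cos θ = 5 * 1 = 5
b = r sin θ = 5 * 0 = 0
z = 5


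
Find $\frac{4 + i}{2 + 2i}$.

Multiply numerator and denominator by conjugate (2 - 2i):
= (4 + i)(2 - 2i) / (2^2 + 2^2)
= (10 - 6i) / 8
Divide through by 2: (5 - 3i) / 4
= 5/4 - (3/4)i


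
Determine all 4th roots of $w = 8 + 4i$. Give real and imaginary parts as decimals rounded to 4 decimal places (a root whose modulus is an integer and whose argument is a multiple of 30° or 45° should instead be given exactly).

|w| = sqrt(80) ≈ 8.944272, arg(w) ≈ 26.565051°
Root modulus = sqrt(80)^(1/4) ≈ 1.729363
Root arguments: θ_k = (arg(w) + 360°k)/4 for k = 0, 1, ..., 3
Compute each root as (root modulus)(cos θ_k + i sin θ_k) using full-precision intermediates, then round to 4 decimal places.
Roots: 1.7178 + 0.2000i, -0.2000 + 1.7178i, -1.7178 - 0.2000i, 0.2000 - 1.7178i


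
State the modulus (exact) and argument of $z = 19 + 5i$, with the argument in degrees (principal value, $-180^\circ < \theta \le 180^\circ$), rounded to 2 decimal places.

|z| = sqrt(19^2 + 5^2) = sqrt(386)
arg(z) = arctan(b/a) = arctan(5/19) (quadrant-adjusted) = 14.74°


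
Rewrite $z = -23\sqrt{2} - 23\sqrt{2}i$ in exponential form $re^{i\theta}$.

r = |z| = sqrt((-23*sqrt(2))^2 + (-23*sqrt(2))^2) = sqrt(1058 + 1058) = sqrt(2116) = 46
θ = arctan(b/a) = arctan(-32.5269/-32.5269) (quadrant-adjusted) = 225° = 5π/4
z = 46e^(i*5π/4)


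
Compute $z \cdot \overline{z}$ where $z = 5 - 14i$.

z * conjugate(z) = |z|^2 = a^2 + b^2
= 5^2 + (-14)^2 = 221


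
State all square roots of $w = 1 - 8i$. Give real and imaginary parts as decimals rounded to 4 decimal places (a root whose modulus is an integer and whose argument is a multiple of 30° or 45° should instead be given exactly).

|w| = sqrt(65) ≈ 8.062258, arg(w) ≈ 277.125016°
Root modulus = sqrt(65)^(1/2) ≈ 2.839412
Root arguments: θ_k = (arg(w) + 360°k)/2 for k = 0, 1, ..., 1
Compute each root as (root modulus)(cos θ_k + i sin θ_k) using full-precision intermediates, then round to 4 decimal places.
Roots: -2.1286 + 1.8791i, 2.1286 - 1.8791i


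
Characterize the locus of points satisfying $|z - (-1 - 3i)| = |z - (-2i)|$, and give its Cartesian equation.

|z - z1| = |z - z2| means z is equidistant from z1 and z2,
i.e. the perpendicular bisector of the segment from (-1, -3) to (0, -2) (midpoint (-1/2, -5/2)).
With z = x + yi, square both sides:
(x - (-1))^2 + (y - (-3))^2 = (x - 0)^2 + (y - (-2))^2
The x^2 and y^2 terms cancel: 2x + 2y = 4 - 10 = -6
Simplify: x + y = -3
Locus: Perpendicular bisector of the segment from (-1, -3) to (0, -2): the line x + y = -3


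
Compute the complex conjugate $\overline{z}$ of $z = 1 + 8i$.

If z = a + bi, then conjugate(z) = a - bi
conjugate(1 + 8i) = 1 - 8i


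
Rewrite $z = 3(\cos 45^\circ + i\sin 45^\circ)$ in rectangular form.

a = r cos θ = 3 * sqrt(2)/2 = 3*sqrt(2)/2
b = r sin θ = 3 * sqrt(2)/2 = 3*sqrt(2)/2
z = 3*sqrt(2)/2 + (3*sqrt(2)/2)i


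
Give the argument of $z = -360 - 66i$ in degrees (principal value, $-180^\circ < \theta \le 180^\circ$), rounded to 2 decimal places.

θ = arctan(b/a) = arctan(-66/-360) (quadrant-adjusted) = -169.61°


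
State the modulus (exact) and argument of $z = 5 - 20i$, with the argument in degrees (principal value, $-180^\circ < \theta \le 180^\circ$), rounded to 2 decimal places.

|z| = sqrt(5^2 + (-20)^2) = sqrt(425)
arg(z) = arctan(b/a) = arctan(-20/5) (quadrant-adjusted) = -75.96°


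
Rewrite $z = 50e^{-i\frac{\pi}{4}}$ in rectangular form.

a = r cos θ = 50 * sqrt(2)/2 = 25*sqrt(2)
b = r sin θ = 50 * -sqrt(2)/2 = -25*sqrt(2)
z = 25*sqrt(2) - 25*sqrt(2)i


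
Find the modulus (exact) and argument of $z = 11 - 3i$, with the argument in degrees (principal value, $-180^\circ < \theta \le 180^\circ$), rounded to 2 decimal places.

|z| = sqrt(11^2 + (-3)^2) = sqrt(130)
arg(z) = arctan(b/a) = arctan(-3/11) (quadrant-adjusted) = -15.26°


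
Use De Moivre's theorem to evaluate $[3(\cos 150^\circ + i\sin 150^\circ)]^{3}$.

By De Moivre: z^n = r^n(cos(nθ) + i sin(nθ))
= 3^3(cos(3*150°) + i sin(3*150°))
= 27(cos 90° + i sin 90°)
= 27i


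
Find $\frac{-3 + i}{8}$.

Divisor is real, so divide each part by 8:
= -3/8 + (1/8)i


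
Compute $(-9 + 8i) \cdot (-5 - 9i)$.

(a1*a2 - b1*b2) + (a1*b2 + b1*a2)i
= (45 - (-72)) + (81 + (-40))i
= 117 + 41i


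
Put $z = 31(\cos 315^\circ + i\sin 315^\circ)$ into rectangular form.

a = r cos θ = 31 * sqrt(2)/2 = 31*sqrt(2)/2
b = r sin θ = 31 * -sqrt(2)/2 = -31*sqrt(2)/2
z = 31*sqrt(2)/2 - (31*sqrt(2)/2)i


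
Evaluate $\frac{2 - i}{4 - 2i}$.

Multiply numerator and denominator by conjugate (4 + 2i):
= (2 - i)(4 + 2i) / (4^2 + (-2)^2)
= (10) / 20
Divide through by 10: (1) / 2
= 1/2


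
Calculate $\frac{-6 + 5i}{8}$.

Divisor is real, so divide each part by 8:
= -3/4 + (5/8)i


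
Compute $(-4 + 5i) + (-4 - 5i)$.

(-4 + (-4)) + (5 + (-5))i = -8


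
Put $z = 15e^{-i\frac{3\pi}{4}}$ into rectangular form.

a = r cos θ = 15 * -sqrt(2)/2 = -15*sqrt(2)/2
b = r sin θ = 15 * -sqrt(2)/2 = -15*sqrt(2)/2
z = -15*sqrt(2)/2 - (15*sqrt(2)/2)i


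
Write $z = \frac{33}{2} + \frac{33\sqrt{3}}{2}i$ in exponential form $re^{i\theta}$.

r = |z| = sqrt((33/2)^2 + (33*sqrt(3)/2)^2) = sqrt(1089/4 + 3267/4) = sqrt(1089) = 33
θ = arctan(b/a) = arctan(28.5788/16.5) (quadrant-adjusted) = 60° = π/3
z = 33e^(i*π/3)


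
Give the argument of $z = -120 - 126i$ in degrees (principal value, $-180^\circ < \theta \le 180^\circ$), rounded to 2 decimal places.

θ = arctan(b/a) = arctan(-126/-120) (quadrant-adjusted) = -133.60°


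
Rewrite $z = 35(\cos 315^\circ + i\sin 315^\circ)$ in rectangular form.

a = r cos θ = 35 * sqrt(2)/2 = 35*sqrt(2)/2
b = r sin θ = 35 * -sqrt(2)/2 = -35*sqrt(2)/2
z = 35*sqrt(2)/2 - (35*sqrt(2)/2)i


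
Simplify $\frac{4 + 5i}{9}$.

Divisor is real, so divide each part by 9:
= 4/9 + (5/9)i


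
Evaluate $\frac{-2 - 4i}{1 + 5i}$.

Multiply numerator and denominator by conjugate (1 - 5i):
= (-2 - 4i)(1 - 5i) / (1^2 + 5^2)
= (-22 + 6i) / 26
Divide through by 2: (-11 + 3i) / 13
= -11/13 + (3/13)i


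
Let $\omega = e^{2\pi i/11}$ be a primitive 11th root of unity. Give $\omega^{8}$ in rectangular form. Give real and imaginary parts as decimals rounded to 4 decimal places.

ω^8 = e^(2πi·8/11) = e^(i·16π/11)
= cos(16π/11) + i sin(16π/11)
= -0.1423 - 0.9898i


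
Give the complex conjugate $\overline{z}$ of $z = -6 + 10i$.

If z = a + bi, then conjugate(z) = a - bi
conjugate(-6 + 10i) = -6 - 10i


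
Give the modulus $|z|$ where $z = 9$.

|z| = sqrt(a^2 + b^2) = sqrt(9^2 + 0^2) = sqrt(81) = 9


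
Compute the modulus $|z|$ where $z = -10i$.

|z| = sqrt(a^2 + b^2) = sqrt(0^2 + (-10)^2) = sqrt(100) = 10


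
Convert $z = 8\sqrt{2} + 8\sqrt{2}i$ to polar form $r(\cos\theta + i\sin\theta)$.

r = |z| = sqrt(a^2 + b^2) = sqrt((8*sqrt(2))^2 + (8*sqrt(2))^2) = sqrt(128 + 128) = sqrt(256) = 16
θ = arctan(b/a) = arctan(11.3137/11.3137) (quadrant-adjusted) = 45°
z = 16(cos 45° + i sin 45°)


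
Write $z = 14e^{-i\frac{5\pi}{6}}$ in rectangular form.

a = r cos θ = 14 * -sqrt(3)/2 = -7*sqrt(3)
b = r sin θ = 14 * -1/2 = -7
z = -7*sqrt(3) - 7i


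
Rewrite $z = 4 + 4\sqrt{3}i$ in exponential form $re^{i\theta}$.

r = |z| = sqrt((4)^2 + (4*sqrt(3))^2) = sqrt(16 + 48) = sqrt(64) = 8
θ = arctan(b/a) = arctan(6.9282/4) (quadrant-adjusted) = 60° = π/3
z = 8e^(i*π/3)


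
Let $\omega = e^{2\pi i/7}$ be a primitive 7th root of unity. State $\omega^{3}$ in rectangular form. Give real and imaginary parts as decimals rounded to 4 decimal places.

ω^3 = e^(2πi·3/7) = e^(i·6π/7)
= cos(6π/7) + i sin(6π/7)
= -0.9010 + 0.4339i


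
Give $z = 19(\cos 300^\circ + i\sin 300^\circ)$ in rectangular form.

a = r cos θ = 19 * 1/2 = 19/2
b = r sin θ = 19 * -sqrt(3)/2 = -19*sqrt(3)/2
z = 19/2 - (19*sqrt(3)/2)i


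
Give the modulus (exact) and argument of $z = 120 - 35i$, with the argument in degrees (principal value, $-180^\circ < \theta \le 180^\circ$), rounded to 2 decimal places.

|z| = sqrt(120^2 + (-35)^2) = 125
arg(z) = arctan(b/a) = arctan(-35/120) (quadrant-adjusted) = -16.26°


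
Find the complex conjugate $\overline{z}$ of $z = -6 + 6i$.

If z = a + bi, then conjugate(z) = a - bi
conjugate(-6 + 6i) = -6 - 6i


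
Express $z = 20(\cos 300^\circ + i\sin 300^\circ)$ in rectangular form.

a = r cos θ = 20 * 1/2 = 10
b = r sin θ = 20 * -sqrt(3)/2 = -10*sqrt(3)
z = 10 - 10*sqrt(3)i


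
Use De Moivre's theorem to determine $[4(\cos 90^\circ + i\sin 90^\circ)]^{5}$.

By De Moivre: z^n = r^n(cos(nθ) + i sin(nθ))
= 4^5(cos(5*90°) + i sin(5*90°))
= 1024(cos 90° + i sin 90°)
= 1024i


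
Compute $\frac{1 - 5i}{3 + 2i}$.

Multiply numerator and denominator by conjugate (3 - 2i):
= (1 - 5i)(3 - 2i) / (3^2 + 2^2)
= (-7 - 17i) / 13
= -7/13 - (17/13)i


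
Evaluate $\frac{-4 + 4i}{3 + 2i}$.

Multiply numerator and denominator by conjugate (3 - 2i):
= (-4 + 4i)(3 - 2i) / (3^2 + 2^2)
= (-4 + 20i) / 13
= -4/13 + (20/13)i


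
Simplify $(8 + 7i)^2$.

(a + bi)^2 = a^2 - b^2 + 2abi
= 8^2 - 7^2 + 2*8*7i
= 15 + 112i


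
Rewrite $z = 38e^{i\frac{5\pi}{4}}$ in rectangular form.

a = r cos θ = 38 * -sqrt(2)/2 = -19*sqrt(2)
b = r sin θ = 38 * -sqrt(2)/2 = -19*sqrt(2)
z = -19*sqrt(2) - 19*sqrt(2)i


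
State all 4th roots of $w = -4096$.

|w| = 4096, arg(w) = 180°
Root modulus = 4096^(1/4) = 8
Root arguments: θ_k = (180° + 360°k)/4 for k = 0, 1, ..., 3
Roots: 4*sqrt(2) + 4*sqrt(2)i, -4*sqrt(2) + 4*sqrt(2)i, -4*sqrt(2) - 4*sqrt(2)i, 4*sqrt(2) - 4*sqrt(2)i


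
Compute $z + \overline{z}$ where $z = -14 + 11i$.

z + conjugate(z) = (a + bi) + (a - bi) = 2a
= 2 * (-14) = -28


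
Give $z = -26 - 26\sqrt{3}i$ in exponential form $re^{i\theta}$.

r = |z| = sqrt((-26)^2 + (-26*sqrt(3))^2) = sqrt(676 + 2028) = sqrt(2704) = 52
θ = arctan(b/a) = arctan(-45.0333/-26) (quadrant-adjusted) = 240° = 4π/3
z = 52e^(i*4π/3)


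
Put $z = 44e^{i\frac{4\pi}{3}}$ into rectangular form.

a = r cos θ = 44 * -1/2 = -22
b = r sin θ = 44 * -sqrt(3)/2 = -22*sqrt(3)
z = -22 - 22*sqrt(3)i


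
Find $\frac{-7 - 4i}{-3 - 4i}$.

Multiply numerator and denominator by conjugate (-3 + 4i):
= (-7 - 4i)(-3 + 4i) / ((-3)^2 + (-4)^2)
= (37 - 16i) / 25
= 37/25 - (16/25)i


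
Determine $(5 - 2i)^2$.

(a + bi)^2 = a^2 - b^2 + 2abi
= 5^2 - (-2)^2 + 2*5*(-2)i
= 21 - 20i


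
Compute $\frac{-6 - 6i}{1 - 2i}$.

Multiply numerator and denominator by conjugate (1 + 2i):
= (-6 - 6i)(1 + 2i) / (1^2 + (-2)^2)
= (6 - 18i) / 5
= 6/5 - (18/5)i


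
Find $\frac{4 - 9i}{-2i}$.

Multiply numerator and denominator by conjugate (2i):
= (4 - 9i)(2i) / (0^2 + (-2)^2)
= (18 + 8i) / 4
Divide through by 2: (9 + 4i) / 2
= 9/2 + 2i


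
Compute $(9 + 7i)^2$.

(a + bi)^2 = a^2 - b^2 + 2abi
= 9^2 - 7^2 + 2*9*7i
= 32 + 126i


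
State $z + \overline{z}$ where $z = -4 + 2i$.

z + conjugate(z) = (a + bi) + (a - bi) = 2a
= 2 * (-4) = -8


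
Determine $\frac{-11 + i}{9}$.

Divisor is real, so divide each part by 9:
= -11/9 + (1/9)i


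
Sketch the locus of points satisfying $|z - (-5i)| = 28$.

|z - z0| = r describes a circle centered at z0 with radius r
Here z0 = -5i and r = 28
Locus: Circle centered at (0, -5) with radius 28


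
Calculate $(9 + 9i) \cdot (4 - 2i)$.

(a1*a2 - b1*b2) + (a1*b2 + b1*a2)i
= (36 - (-18)) + (-18 + 36)i
= 54 + 18i


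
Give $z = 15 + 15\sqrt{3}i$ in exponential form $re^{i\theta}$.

r = |z| = sqrt((15)^2 + (15*sqrt(3))^2) = sqrt(225 + 675) = sqrt(900) = 30
θ = arctan(b/a) = arctan(25.9808/15) (quadrant-adjusted) = 60° = π/3
z = 30e^(i*π/3)


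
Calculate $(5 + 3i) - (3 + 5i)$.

(5 - 3) + (3 - 5)i = 2 - 2i


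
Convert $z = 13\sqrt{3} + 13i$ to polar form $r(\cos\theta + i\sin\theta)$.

r = |z| = sqrt(a^2 + b^2) = sqrt((13*sqrt(3))^2 + (13)^2) = sqrt(507 + 169) = sqrt(676) = 26
θ = arctan(b/a) = arctan(13/22.5167) (quadrant-adjusted) = 30°
z = 26(cos 30° + i sin 30°)


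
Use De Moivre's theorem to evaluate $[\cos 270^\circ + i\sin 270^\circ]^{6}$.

By De Moivre: z^n = r^n(cos(nθ) + i sin(nθ))
= 1^6(cos(6*270°) + i sin(6*270°))
= 1(cos 180° + i sin 180°)
= -1


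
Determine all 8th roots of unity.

ω_k = e^(2πik/8) = cos(2πk/8) + i sin(2πk/8) for k = 0, 1, ..., 7
Roots: 1, sqrt(2)/2 + (sqrt(2)/2)i, i, -sqrt(2)/2 + (sqrt(2)/2)i, -1, -sqrt(2)/2 - (sqrt(2)/2)i, -i, sqrt(2)/2 - (sqrt(2)/2)i


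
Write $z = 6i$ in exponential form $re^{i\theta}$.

r = |z| = sqrt((0)^2 + (6)^2) = sqrt(0 + 36) = sqrt(36) = 6
a = 0 and b > 0, so z lies on the positive imaginary axis: θ = 90° = π/2
z = 6e^(i*π/2)


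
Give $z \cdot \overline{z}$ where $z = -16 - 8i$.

z * conjugate(z) = |z|^2 = a^2 + b^2
= (-16)^2 + (-8)^2 = 320


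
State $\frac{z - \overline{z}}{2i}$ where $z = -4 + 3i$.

z - conjugate(z) = 2bi
(z - conjugate(z))/(2i) = 2bi/(2i) = b = 3


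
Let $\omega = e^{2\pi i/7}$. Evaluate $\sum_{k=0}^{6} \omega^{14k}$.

Since 7 divides 14, ω^14 = (ω^7)^2 = 1^2 = 1, so every term is 1.
Sum = 7 · 1 = 7


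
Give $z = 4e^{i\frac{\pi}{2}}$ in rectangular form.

a = r cos θ = 4 * 0 = 0
b = r sin θ = 4 * 1 = 4
z = 4i


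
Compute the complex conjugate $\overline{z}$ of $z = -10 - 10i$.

If z = a + bi, then conjugate(z) = a - bi
conjugate(-10 - 10i) = -10 + 10i


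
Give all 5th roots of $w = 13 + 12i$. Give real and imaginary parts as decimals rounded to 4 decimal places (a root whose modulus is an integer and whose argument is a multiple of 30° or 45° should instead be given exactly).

|w| = sqrt(313) ≈ 17.691806, arg(w) ≈ 42.709390°
Root modulus = sqrt(313)^(1/5) ≈ 1.776456
Root arguments: θ_k = (arg(w) + 360°k)/5 for k = 0, 1, ..., 4
Compute each root as (root modulus)(cos θ_k + i sin θ_k) using full-precision intermediates, then round to 4 decimal places.
Roots: 1.7568 + 0.2639i, 0.2919 + 1.7523i, -1.5763 + 0.8191i, -1.2661 - 1.2461i, 0.7938 - 1.5892i


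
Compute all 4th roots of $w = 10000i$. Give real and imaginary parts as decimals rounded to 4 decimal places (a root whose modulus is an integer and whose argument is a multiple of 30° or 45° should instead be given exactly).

|w| = 10000, arg(w) = 90°
Root modulus = 10000^(1/4) = 10
Root arguments: θ_k = (90° + 360°k)/4 for k = 0, 1, ..., 3
Compute each root as (root modulus)(cos θ_k + i sin θ_k) using full-precision intermediates, then round to 4 decimal places.
Roots: 9.2388 + 3.8268i, -3.8268 + 9.2388i, -9.2388 - 3.8268i, 3.8268 - 9.2388i


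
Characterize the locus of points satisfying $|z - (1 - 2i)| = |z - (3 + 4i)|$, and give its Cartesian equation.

|z - z1| = |z - z2| means z is equidistant from z1 and z2,
i.e. the perpendicular bisector of the segment from (1, -2) to (3, 4) (midpoint (2, 1)).
With z = x + yi, square both sides:
(x - 1)^2 + (y - (-2))^2 = (x - 3)^2 + (y - 4)^2
The x^2 and y^2 terms cancel: 4x + 12y = 25 - 5 = 20
Simplify: x + 3y = 5
Locus: Perpendicular bisector of the segment from (1, -2) to (3, 4): the line x + 3y = 5


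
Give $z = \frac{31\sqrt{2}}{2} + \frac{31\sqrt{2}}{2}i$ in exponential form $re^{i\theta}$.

r = |z| = sqrt((31*sqrt(2)/2)^2 + (31*sqrt(2)/2)^2) = sqrt(961/2 + 961/2) = sqrt(961) = 31
θ = arctan(b/a) = arctan(21.9203/21.9203) (quadrant-adjusted) = 45° = π/4
z = 31e^(i*π/4)


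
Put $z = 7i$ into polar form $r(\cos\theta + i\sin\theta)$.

r = |z| = sqrt(a^2 + b^2) = sqrt((0)^2 + (7)^2) = sqrt(0 + 49) = sqrt(49) = 7
a = 0 and b > 0, so z lies on the positive imaginary axis: θ = 90°
z = 7(cos 90° + i sin 90°)


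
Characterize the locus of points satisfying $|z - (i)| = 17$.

|z - z0| = r describes a circle centered at z0 with radius r
Here z0 = i and r = 17
Locus: Circle centered at (0, 1) with radius 17


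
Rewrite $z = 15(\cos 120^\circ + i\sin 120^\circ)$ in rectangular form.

a = r cos θ = 15 * -1/2 = -15/2
b = r sin θ = 15 * sqrt(3)/2 = 15*sqrt(3)/2
z = -15/2 + (15*sqrt(3)/2)i


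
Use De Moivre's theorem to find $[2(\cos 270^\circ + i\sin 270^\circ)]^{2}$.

By De Moivre: z^n = r^n(cos(nθ) + i sin(nθ))
= 2^2(cos(2*270°) + i sin(2*270°))
= 4(cos 180° + i sin 180°)
= -4


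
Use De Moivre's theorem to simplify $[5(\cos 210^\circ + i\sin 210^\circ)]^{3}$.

By De Moivre: z^n = r^n(cos(nθ) + i sin(nθ))
= 5^3(cos(3*210°) + i sin(3*210°))
= 125(cos 270° + i sin 270°)
= -125i


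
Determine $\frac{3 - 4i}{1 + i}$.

Multiply numerator and denominator by conjugate (1 - i):
= (3 - 4i)(1 - i) / (1^2 + 1^2)
= (-1 - 7i) / 2
= -1/2 - (7/2)i


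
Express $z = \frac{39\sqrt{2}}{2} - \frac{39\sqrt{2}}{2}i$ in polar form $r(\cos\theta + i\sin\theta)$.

r = |z| = sqrt(a^2 + b^2) = sqrt((39*sqrt(2)/2)^2 + (-39*sqrt(2)/2)^2) = sqrt(1521/2 + 1521/2) = sqrt(1521) = 39
θ = arctan(b/a) = arctan(-27.5772/27.5772) (quadrant-adjusted) = 315°
z = 39(cos 315° + i sin 315°)


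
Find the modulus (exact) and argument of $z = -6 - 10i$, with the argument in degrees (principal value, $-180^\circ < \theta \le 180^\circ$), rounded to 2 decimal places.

|z| = sqrt((-6)^2 + (-10)^2) = sqrt(136)
arg(z) = arctan(b/a) = arctan(-10/-6) (quadrant-adjusted) = -120.96°


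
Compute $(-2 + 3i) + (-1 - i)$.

(-2 + (-1)) + (3 + (-1))i = -3 + 2i


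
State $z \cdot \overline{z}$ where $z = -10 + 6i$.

z * conjugate(z) = |z|^2 = a^2 + b^2
= (-10)^2 + 6^2 = 136


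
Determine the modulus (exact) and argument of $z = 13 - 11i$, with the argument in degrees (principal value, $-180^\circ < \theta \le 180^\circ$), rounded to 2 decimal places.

|z| = sqrt(13^2 + (-11)^2) = sqrt(290)
arg(z) = arctan(b/a) = arctan(-11/13) (quadrant-adjusted) = -40.24°


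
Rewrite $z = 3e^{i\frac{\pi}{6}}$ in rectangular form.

a = r cos θ = 3 * sqrt(3)/2 = 3*sqrt(3)/2
b = r sin θ = 3 * 1/2 = 3/2
z = 3*sqrt(3)/2 + (3/2)i


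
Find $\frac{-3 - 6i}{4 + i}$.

Multiply numerator and denominator by conjugate (4 - i):
= (-3 - 6i)(4 - i) / (4^2 + 1^2)
= (-18 - 21i) / 17
= -18/17 - (21/17)i


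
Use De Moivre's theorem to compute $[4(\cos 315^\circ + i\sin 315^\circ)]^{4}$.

By De Moivre: z^n = r^n(cos(nθ) + i sin(nθ))
= 4^4(cos(4*315°) + i sin(4*315°))
= 256(cos 180° + i sin 180°)
= -256


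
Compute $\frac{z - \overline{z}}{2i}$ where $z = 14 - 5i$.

z - conjugate(z) = 2bi
(z - conjugate(z))/(2i) = 2bi/(2i) = b = -5


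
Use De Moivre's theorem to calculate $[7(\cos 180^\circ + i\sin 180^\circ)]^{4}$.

By De Moivre: z^n = r^n(cos(nθ) + i sin(nθ))
= 7^4(cos(4*180°) + i sin(4*180°))
= 2401(cos 0° + i sin 0°)
= 2401


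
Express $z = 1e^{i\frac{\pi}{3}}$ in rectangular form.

a = r cos θ = 1 * 1/2 = 1/2
b = r sin θ = 1 * sqrt(3)/2 = sqrt(3)/2
z = 1/2 + (sqrt(3)/2)i


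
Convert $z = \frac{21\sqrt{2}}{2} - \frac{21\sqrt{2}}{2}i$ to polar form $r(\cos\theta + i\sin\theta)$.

r = |z| = sqrt(a^2 + b^2) = sqrt((21*sqrt(2)/2)^2 + (-21*sqrt(2)/2)^2) = sqrt(441/2 + 441/2) = sqrt(441) = 21
θ = arctan(b/a) = arctan(-14.8492/14.8492) (quadrant-adjusted) = 315°
z = 21(cos 315° + i sin 315°)


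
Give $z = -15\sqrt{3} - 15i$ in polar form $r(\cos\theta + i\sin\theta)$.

r = |z| = sqrt(a^2 + b^2) = sqrt((-15*sqrt(3))^2 + (-15)^2) = sqrt(675 + 225) = sqrt(900) = 30
θ = arctan(b/a) = arctan(-15/-25.9808) (quadrant-adjusted) = 210°
z = 30(cos 210° + i sin 210°)


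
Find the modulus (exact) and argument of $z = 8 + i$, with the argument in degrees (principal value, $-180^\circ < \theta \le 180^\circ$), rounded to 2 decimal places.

|z| = sqrt(8^2 + 1^2) = sqrt(65)
arg(z) = arctan(b/a) = arctan(1/8) (quadrant-adjusted) = 7.13°


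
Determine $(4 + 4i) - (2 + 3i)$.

(4 - 2) + (4 - 3)i = 2 + i


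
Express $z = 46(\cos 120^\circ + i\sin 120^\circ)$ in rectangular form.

a = r cos θ = 46 * -1/2 = -23
b = r sin θ = 46 * sqrt(3)/2 = 23*sqrt(3)
z = -23 + 23*sqrt(3)i


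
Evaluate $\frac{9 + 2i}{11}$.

Divisor is real, so divide each part by 11:
= 9/11 + (2/11)i


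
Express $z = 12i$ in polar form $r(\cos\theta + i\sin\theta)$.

r = |z| = sqrt(a^2 + b^2) = sqrt((0)^2 + (12)^2) = sqrt(0 + 144) = sqrt(144) = 12
a = 0 and b > 0, so z lies on the positive imaginary axis: θ = 90°
z = 12(cos 90° + i sin 90°)


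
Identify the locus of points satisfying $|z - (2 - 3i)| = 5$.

|z - z0| = r describes a circle centered at z0 with radius r
Here z0 = 2 - 3i and r = 5
Locus: Circle centered at (2, -3) with radius 5


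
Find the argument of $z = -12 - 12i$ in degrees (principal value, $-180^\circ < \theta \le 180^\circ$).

θ = arctan(b/a) = arctan(-12/-12) (quadrant-adjusted) = -135°


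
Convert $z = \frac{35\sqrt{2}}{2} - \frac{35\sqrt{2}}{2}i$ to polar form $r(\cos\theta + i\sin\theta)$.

r = |z| = sqrt(a^2 + b^2) = sqrt((35*sqrt(2)/2)^2 + (-35*sqrt(2)/2)^2) = sqrt(1225/2 + 1225/2) = sqrt(1225) = 35
θ = arctan(b/a) = arctan(-24.7487/24.7487) (quadrant-adjusted) = 315°
z = 35(cos 315° + i sin 315°)


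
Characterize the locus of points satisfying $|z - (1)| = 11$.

|z - z0| = r describes a circle centered at z0 with radius r
Here z0 = 1 and r = 11
Locus: Circle centered at (1, 0) with radius 11


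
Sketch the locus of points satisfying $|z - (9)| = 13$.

|z - z0| = r describes a circle centered at z0 with radius r
Here z0 = 9 and r = 13
Locus: Circle centered at (9, 0) with radius 13


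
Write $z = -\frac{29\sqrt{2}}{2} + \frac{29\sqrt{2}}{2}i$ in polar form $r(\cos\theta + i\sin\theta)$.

r = |z| = sqrt(a^2 + b^2) = sqrt((-29*sqrt(2)/2)^2 + (29*sqrt(2)/2)^2) = sqrt(841/2 + 841/2) = sqrt(841) = 29
θ = arctan(b/a) = arctan(20.5061/-20.5061) (quadrant-adjusted) = 135°
z = 29(cos 135° + i sin 135°)


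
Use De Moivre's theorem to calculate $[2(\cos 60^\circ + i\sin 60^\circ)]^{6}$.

By De Moivre: z^n = r^n(cos(nθ) + i sin(nθ))
= 2^6(cos(6*60°) + i sin(6*60°))
= 64(cos 0° + i sin 0°)
= 64


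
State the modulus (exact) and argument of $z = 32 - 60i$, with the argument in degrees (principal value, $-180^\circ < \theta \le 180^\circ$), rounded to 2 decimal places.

|z| = sqrt(32^2 + (-60)^2) = 68
arg(z) = arctan(b/a) = arctan(-60/32) (quadrant-adjusted) = -61.93°


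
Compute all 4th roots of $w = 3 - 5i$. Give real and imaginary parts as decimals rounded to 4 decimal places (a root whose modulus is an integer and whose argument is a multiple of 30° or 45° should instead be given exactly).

|w| = sqrt(34) ≈ 5.830952, arg(w) ≈ 300.963757°
Root modulus = sqrt(34)^(1/4) ≈ 1.553942
Root arguments: θ_k = (arg(w) + 360°k)/4 for k = 0, 1, ..., 3
Compute each root as (root modulus)(cos θ_k + i sin θ_k) using full-precision intermediates, then round to 4 decimal places.
Roots: 0.3959 + 1.5027i, -1.5027 + 0.3959i, -0.3959 - 1.5027i, 1.5027 - 0.3959i


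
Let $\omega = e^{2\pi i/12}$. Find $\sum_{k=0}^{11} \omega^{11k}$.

Let ζ = ω^11 = e^(2πi·11/12). Since 12 ∤ 11, ζ ≠ 1.
Sum = Σ_{k=0}^{11} ζ^k = (ζ^12 - 1)/(ζ - 1) = (ω^{11·12} - 1)/(ζ - 1) = (1 - 1)/(ζ - 1) = 0


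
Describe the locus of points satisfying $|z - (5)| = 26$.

|z - z0| = r describes a circle centered at z0 with radius r
Here z0 = 5 and r = 26
Locus: Circle centered at (5, 0) with radius 26


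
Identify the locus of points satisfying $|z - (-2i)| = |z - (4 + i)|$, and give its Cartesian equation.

|z - z1| = |z - z2| means z is equidistant from z1 and z2,
i.e. the perpendicular bisector of the segment from (0, -2) to (4, 1) (midpoint (2, -1/2)).
With z = x + yi, square both sides:
(x - 0)^2 + (y - (-2))^2 = (x - 4)^2 + (y - 1)^2
The x^2 and y^2 terms cancel: 8x + 6y = 17 - 4 = 13
Simplify: 8x + 6y = 13
Locus: Perpendicular bisector of the segment from (0, -2) to (4, 1): the line 8x + 6y = 13


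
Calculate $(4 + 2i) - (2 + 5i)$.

(4 - 2) + (2 - 5)i = 2 - 3i


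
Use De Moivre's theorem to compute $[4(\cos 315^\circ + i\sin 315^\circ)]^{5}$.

By De Moivre: z^n = r^n(cos(nθ) + i sin(nθ))
= 4^5(cos(5*315°) + i sin(5*315°))
= 1024(cos 135° + i sin 135°)
= -512*sqrt(2) + 512*sqrt(2)i


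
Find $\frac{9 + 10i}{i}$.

Multiply numerator and denominator by conjugate (-i):
= (9 + 10i)(-i) / (0^2 + 1^2)
= (10 - 9i) / 1
= 10 - 9i


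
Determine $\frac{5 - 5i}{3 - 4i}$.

Multiply numerator and denominator by conjugate (3 + 4i):
= (5 - 5i)(3 + 4i) / (3^2 + (-4)^2)
= (35 + 5i) / 25
Divide through by 5: (7 + i) / 5
= 7/5 + (1/5)i


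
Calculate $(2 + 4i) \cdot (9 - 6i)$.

(a1*a2 - b1*b2) + (a1*b2 + b1*a2)i
= (18 - (-24)) + (-12 + 36)i
= 42 + 24i


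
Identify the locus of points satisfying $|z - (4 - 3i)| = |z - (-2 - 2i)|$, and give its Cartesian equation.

|z - z1| = |z - z2| means z is equidistant from z1 and z2,
i.e. the perpendicular bisector of the segment from (4, -3) to (-2, -2) (midpoint (1, -5/2)).
With z = x + yi, square both sides:
(x - 4)^2 + (y - (-3))^2 = (x - (-2))^2 + (y - (-2))^2
The x^2 and y^2 terms cancel: -12x + 2y = 8 - 25 = -17
Simplify: 12x - 2y = 17
Locus: Perpendicular bisector of the segment from (4, -3) to (-2, -2): the line 12x - 2y = 17


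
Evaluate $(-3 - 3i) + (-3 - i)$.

(-3 + (-3)) + (-3 + (-1))i = -6 - 4i


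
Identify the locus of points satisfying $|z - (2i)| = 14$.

|z - z0| = r describes a circle centered at z0 with radius r
Here z0 = 2i and r = 14
Locus: Circle centered at (0, 2) with radius 14


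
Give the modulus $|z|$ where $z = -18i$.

|z| = sqrt(a^2 + b^2) = sqrt(0^2 + (-18)^2) = sqrt(324) = 18


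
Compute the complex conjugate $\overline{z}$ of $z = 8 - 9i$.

If z = a + bi, then conjugate(z) = a - bi
conjugate(8 - 9i) = 8 + 9i


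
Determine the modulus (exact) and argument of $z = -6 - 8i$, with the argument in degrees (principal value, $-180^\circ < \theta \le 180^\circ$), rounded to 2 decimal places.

|z| = sqrt((-6)^2 + (-8)^2) = 10
arg(z) = arctan(b/a) = arctan(-8/-6) (quadrant-adjusted) = -126.87°


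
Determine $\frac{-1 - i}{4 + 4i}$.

Multiply numerator and denominator by conjugate (4 - 4i):
= (-1 - i)(4 - 4i) / (4^2 + 4^2)
= (-8) / 32
Divide through by 8: (-1) / 4
= -1/4


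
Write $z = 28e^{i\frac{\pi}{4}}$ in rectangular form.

a = r cos θ = 28 * sqrt(2)/2 = 14*sqrt(2)
b = r sin θ = 28 * sqrt(2)/2 = 14*sqrt(2)
z = 14*sqrt(2) + 14*sqrt(2)i


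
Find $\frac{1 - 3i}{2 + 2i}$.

Multiply numerator and denominator by conjugate (2 - 2i):
= (1 - 3i)(2 - 2i) / (2^2 + 2^2)
= (-4 - 8i) / 8
Divide through by 4: (-1 - 2i) / 2
= -1/2 - i


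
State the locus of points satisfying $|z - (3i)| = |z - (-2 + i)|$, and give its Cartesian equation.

|z - z1| = |z - z2| means z is equidistant from z1 and z2,
i.e. the perpendicular bisector of the segment from (0, 3) to (-2, 1) (midpoint (-1, 2)).
With z = x + yi, square both sides:
(x - 0)^2 + (y - 3)^2 = (x - (-2))^2 + (y - 1)^2
The x^2 and y^2 terms cancel: -4x + (-4)y = 5 - 9 = -4
Simplify: x + y = 1
Locus: Perpendicular bisector of the segment from (0, 3) to (-2, 1): the line x + y = 1


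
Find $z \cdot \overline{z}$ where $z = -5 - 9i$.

z * conjugate(z) = |z|^2 = a^2 + b^2
= (-5)^2 + (-9)^2 = 106


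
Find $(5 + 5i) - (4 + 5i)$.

(5 - 4) + (5 - 5)i = 1


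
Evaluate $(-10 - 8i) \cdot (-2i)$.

(a1*a2 - b1*b2) + (a1*b2 + b1*a2)i
= (0 - 16) + (20 + 0)i
= -16 + 20i


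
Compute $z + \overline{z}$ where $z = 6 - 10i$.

z + conjugate(z) = (a + bi) + (a - bi) = 2a
= 2 * 6 = 12


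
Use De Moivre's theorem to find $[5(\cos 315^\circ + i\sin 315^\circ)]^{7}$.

By De Moivre: z^n = r^n(cos(nθ) + i sin(nθ))
= 5^7(cos(7*315°) + i sin(7*315°))
= 78125(cos 45° + i sin 45°)
= 78125*sqrt(2)/2 + (78125*sqrt(2)/2)i


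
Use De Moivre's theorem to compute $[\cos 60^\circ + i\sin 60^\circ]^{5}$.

By De Moivre: z^n = r^n(cos(nθ) + i sin(nθ))
= 1^5(cos(5*60°) + i sin(5*60°))
= 1(cos 300° + i sin 300°)
= 1/2 - (sqrt(3)/2)i


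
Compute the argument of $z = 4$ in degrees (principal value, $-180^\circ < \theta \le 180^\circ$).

b = 0 and a > 0, so z lies on the positive real axis: θ = 0°


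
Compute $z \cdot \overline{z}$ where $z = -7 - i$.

z * conjugate(z) = |z|^2 = a^2 + b^2
= (-7)^2 + (-1)^2 = 50


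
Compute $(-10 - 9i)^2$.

(a + bi)^2 = a^2 - b^2 + 2abi
= (-10)^2 - (-9)^2 + 2*(-10)*(-9)i
= 19 + 180i


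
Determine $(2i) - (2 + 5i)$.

(0 - 2) + (2 - 5)i = -2 - 3i


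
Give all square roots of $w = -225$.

|w| = 225, arg(w) = 180°
Root modulus = 225^(1/2) = 15
Root arguments: θ_k = (180° + 360°k)/2 for k = 0, 1, ..., 1
Roots: 15i, -15i


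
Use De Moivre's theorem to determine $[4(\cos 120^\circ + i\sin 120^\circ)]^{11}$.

By De Moivre: z^n = r^n(cos(nθ) + i sin(nθ))
= 4^11(cos(11*120°) + i sin(11*120°))
= 4194304(cos 240° + i sin 240°)
= -2097152 - 2097152*sqrt(3)i


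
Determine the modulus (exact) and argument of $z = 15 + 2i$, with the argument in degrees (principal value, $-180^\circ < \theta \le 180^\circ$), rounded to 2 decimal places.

|z| = sqrt(15^2 + 2^2) = sqrt(229)
arg(z) = arctan(b/a) = arctan(2/15) (quadrant-adjusted) = 7.59°


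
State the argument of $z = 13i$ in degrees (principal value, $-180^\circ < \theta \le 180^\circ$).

a = 0 and b > 0, so z lies on the positive imaginary axis: θ = 90°


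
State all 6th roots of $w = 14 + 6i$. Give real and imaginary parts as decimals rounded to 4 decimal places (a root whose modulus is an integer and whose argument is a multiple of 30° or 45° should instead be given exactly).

|w| = sqrt(232) ≈ 15.231546, arg(w) ≈ 23.198591°
Root modulus = sqrt(232)^(1/6) ≈ 1.574432
Root arguments: θ_k = (arg(w) + 360°k)/6 for k = 0, 1, ..., 5
Compute each root as (root modulus)(cos θ_k + i sin θ_k) using full-precision intermediates, then round to 4 decimal places.
Roots: 1.5708 + 0.1062i, 0.6935 + 1.4135i, -0.8774 + 1.3073i, -1.5708 - 0.1062i, -0.6935 - 1.4135i, 0.8774 - 1.3073i


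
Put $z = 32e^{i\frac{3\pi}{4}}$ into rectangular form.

a = r cos θ = 32 * -sqrt(2)/2 = -16*sqrt(2)
b = r sin θ = 32 * sqrt(2)/2 = 16*sqrt(2)
z = -16*sqrt(2) + 16*sqrt(2)i


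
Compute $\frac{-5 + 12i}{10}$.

Divisor is real, so divide each part by 10:
= -1/2 + (6/5)i


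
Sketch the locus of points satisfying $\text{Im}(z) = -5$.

Im(z) = y where z = x + yi; the equation y = -5 is satisfied by all points with that y-coordinate
Locus: Horizontal line y = -5


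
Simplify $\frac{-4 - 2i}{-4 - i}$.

Multiply numerator and denominator by conjugate (-4 + i):
= (-4 - 2i)(-4 + i) / ((-4)^2 + (-1)^2)
= (18 + 4i) / 17
= 18/17 + (4/17)i


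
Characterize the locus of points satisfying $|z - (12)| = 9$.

|z - z0| = r describes a circle centered at z0 with radius r
Here z0 = 12 and r = 9
Locus: Circle centered at (12, 0) with radius 9


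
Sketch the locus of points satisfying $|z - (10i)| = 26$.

|z - z0| = r describes a circle centered at z0 with radius r
Here z0 = 10i and r = 26
Locus: Circle centered at (0, 10) with radius 26


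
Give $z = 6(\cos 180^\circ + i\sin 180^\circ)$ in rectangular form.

a = r cos θ = 6 * -1 = -6
b = r sin θ = 6 * 0 = 0
z = -6


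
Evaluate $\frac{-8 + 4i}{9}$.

Divisor is real, so divide each part by 9:
= -8/9 + (4/9)i


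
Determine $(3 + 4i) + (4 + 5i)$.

(3 + 4) + (4 + 5)i = 7 + 9i


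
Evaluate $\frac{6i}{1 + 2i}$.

Multiply numerator and denominator by conjugate (1 - 2i):
= (6i)(1 - 2i) / (1^2 + 2^2)
= (12 + 6i) / 5
= 12/5 + (6/5)i


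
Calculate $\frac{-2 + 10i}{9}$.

Divisor is real, so divide each part by 9:
= -2/9 + (10/9)i


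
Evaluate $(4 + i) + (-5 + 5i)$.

(4 + (-5)) + (1 + 5)i = -1 + 6i


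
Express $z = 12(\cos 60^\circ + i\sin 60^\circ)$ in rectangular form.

a = r cos θ = 12 * 1/2 = 6
b = r sin θ = 12 * sqrt(3)/2 = 6*sqrt(3)
z = 6 + 6*sqrt(3)i
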